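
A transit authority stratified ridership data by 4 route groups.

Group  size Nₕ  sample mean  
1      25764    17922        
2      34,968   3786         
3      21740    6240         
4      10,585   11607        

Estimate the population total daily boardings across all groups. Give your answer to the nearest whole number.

852648951

1: 25764·17922 = 461742408
2: 34968·3786 = 132388848
3: 21740·6240 = 135657600
4: 10585·11607 = 122860095
τ̂ = Σ Nₕx̄ₕ = 852648951.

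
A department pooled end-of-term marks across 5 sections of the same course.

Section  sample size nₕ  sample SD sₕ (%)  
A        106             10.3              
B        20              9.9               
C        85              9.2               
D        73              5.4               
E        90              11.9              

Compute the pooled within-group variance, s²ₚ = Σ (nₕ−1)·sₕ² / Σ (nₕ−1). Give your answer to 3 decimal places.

Degrees of freedom: 105 + 19 + 84 + 72 + 89 = 369.
Σ(nₕ−1)sₕ² = 105·106.09 + 19·98.01 + 84·84.64 + 72·29.16 + 89·141.61 = 34814.21.
s²ₚ = 34814.21 / 369 = 94.34745... → 94.347.

94.347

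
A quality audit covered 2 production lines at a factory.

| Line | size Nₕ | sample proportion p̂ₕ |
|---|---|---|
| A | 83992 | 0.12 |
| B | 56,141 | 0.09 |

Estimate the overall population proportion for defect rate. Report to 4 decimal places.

N = 83992 + 56141 = 140133.
Overall proportion = Σ (Nₕ/N)·p̂ₕ.
Σ Nₕp̂ₕ = 10079.04 + 5052.69 = 15131.73.
15131.73 / 140133 = 0.107981... → 0.1080.

0.1080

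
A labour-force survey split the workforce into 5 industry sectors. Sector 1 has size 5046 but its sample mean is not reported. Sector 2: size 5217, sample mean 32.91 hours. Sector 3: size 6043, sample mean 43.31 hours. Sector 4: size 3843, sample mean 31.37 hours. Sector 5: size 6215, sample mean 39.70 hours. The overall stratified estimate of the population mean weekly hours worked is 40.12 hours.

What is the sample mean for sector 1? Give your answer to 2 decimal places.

Σ Nₕx̄ₕ = N·μ, so 5046·x̄_1 = 26364·40.12 − (5217·32.91 + 6043·43.31 + 3843·31.37 + 6215·39.70).
= 1057723.68 − 800704.21 = 257019.47.
x̄_1 = 257019.47 / 5046 = 50.9353... → 50.94.

50.94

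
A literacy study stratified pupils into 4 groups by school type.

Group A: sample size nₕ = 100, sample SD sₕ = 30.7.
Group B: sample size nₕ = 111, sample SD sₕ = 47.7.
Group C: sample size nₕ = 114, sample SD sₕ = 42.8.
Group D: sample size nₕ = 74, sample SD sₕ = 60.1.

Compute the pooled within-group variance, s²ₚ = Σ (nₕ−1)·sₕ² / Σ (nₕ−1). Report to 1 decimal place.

A: (100−1)·30.7² = 99·942.49 = 93306.51
B: (111−1)·47.7² = 110·2275.29 = 250281.9
C: (114−1)·42.8² = 113·1831.84 = 206997.92
D: (74−1)·60.1² = 73·3612.01 = 263676.73
Numerator = 814263.06; denominator = Σ(nₕ−1) = 395.
s²ₚ = 814263.06/395 = 2061.425... → 2061.4.

2061.4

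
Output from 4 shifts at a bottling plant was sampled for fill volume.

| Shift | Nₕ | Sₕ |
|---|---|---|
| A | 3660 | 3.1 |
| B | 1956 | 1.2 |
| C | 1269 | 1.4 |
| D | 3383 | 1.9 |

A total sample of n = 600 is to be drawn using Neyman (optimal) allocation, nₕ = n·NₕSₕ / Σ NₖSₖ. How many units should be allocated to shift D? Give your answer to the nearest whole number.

176

Σ NₕSₕ = 3660·3.1 + 1956·1.2 + 1269·1.4 + 3383·1.9 = 21897.5.
Share for D: 6427.7/21897.5 = 0.29354.
n_D = 600 × 0.29354 = 176.121... → 176.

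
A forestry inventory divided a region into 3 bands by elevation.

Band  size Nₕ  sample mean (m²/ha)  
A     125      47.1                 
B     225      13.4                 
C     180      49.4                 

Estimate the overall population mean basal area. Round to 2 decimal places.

33.57

x̄_st = (Σ Nₕx̄ₕ) / (Σ Nₕ) = (125·47.1 + 225·13.4 + 180·49.4) / 530
= 17794.5 / 530 = 33.5745... → 33.57.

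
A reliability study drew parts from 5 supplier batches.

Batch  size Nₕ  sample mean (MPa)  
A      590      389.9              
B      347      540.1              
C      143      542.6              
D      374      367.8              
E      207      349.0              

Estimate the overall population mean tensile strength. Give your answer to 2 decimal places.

424.35

N = 590 + 347 + 143 + 374 + 207 = 1661.
Overall mean = Σ (Nₕ/N)·x̄ₕ — weight by population share, not a simple average.
Σ Nₕx̄ₕ = 590·389.9 + 347·540.1 + 143·542.6 + 374·367.8 + 207·349.0 = 230041 + 187414.7 + 77591.8 + 137557.2 + 72243 = 704847.7.
Divide by N: 704847.7 / 1661 = 424.3514... → 424.35.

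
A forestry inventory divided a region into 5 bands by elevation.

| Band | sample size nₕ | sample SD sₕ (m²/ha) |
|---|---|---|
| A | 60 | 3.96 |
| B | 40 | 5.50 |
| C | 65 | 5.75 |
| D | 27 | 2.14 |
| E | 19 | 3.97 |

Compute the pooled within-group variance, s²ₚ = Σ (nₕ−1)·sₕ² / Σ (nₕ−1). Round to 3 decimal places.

22.445

A: (60−1)·3.96² = 59·15.6816 = 925.2144
B: (40−1)·5.50² = 39·30.25 = 1179.75
C: (65−1)·5.75² = 64·33.0625 = 2116
D: (27−1)·2.14² = 26·4.5796 = 119.0696
E: (19−1)·3.97² = 18·15.7609 = 283.6962
Numerator = 4623.7302; denominator = Σ(nₕ−1) = 206.
s²ₚ = 4623.7302/206 = 22.44529... → 22.445.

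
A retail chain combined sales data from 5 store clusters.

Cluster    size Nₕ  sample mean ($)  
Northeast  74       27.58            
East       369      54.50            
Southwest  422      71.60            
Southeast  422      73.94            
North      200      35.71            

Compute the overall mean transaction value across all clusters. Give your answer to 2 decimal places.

61.00

N = 1487; weights Wₕ = Nₕ/N = (0.0498, 0.2482, 0.2838, 0.2838, 0.1345).
x̄_st = Σ Wₕ·x̄ₕ = 0.0498·27.58 + 0.2482·54.50 + 0.2838·71.60 + 0.2838·73.94 + 0.1345·35.71 ≈ 61.0029...
→ 61.00.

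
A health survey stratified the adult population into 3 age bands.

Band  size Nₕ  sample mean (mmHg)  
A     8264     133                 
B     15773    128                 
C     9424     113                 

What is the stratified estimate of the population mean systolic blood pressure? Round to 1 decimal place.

125.0

N = 8264 + 15773 + 9424 = 33461.
Overall mean = Σ (Nₕ/N)·x̄ₕ — weight by population share, not a simple average.
Σ Nₕx̄ₕ = 8264·133 + 15773·128 + 9424·113 = 1099112 + 2018944 + 1064912 = 4182968.
Divide by N: 4182968 / 33461 = 125.010... → 125.0.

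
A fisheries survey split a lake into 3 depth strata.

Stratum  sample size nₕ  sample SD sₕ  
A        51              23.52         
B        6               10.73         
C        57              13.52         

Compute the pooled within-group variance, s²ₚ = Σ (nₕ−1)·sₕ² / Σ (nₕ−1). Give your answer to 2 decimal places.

A: (51−1)·23.52² = 50·553.1904 = 27659.52
B: (6−1)·10.73² = 5·115.1329 = 575.6645
C: (57−1)·13.52² = 56·182.7904 = 10236.2624
Numerator = 38471.4469; denominator = Σ(nₕ−1) = 111.
s²ₚ = 38471.4469/111 = 346.5896... → 346.59.

346.59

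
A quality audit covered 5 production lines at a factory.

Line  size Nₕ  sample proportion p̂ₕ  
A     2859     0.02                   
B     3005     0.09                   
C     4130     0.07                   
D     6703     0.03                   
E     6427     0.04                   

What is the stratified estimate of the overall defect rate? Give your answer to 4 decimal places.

0.0465

Wₕ = Nₕ/N with N = 23124: 0.1236, 0.1300, 0.1786, 0.2899, 0.2779.
p̂_st = 0.1236·0.02 + 0.1300·0.09 + 0.1786·0.07 + 0.2899·0.03 + 0.2779·0.04 ≈ 0.046484... → 0.0465.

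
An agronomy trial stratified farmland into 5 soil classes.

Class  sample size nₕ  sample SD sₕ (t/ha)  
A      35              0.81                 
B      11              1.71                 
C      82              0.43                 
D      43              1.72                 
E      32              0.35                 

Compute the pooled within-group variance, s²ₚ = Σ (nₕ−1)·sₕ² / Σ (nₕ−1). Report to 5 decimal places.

A: (35−1)·0.81² = 34·0.6561 = 22.3074
B: (11−1)·1.71² = 10·2.9241 = 29.241
C: (82−1)·0.43² = 81·0.1849 = 14.9769
D: (43−1)·1.72² = 42·2.9584 = 124.2528
E: (32−1)·0.35² = 31·0.1225 = 3.7975
Numerator = 194.5756; denominator = Σ(nₕ−1) = 198.
s²ₚ = 194.5756/198 = 0.9827051... → 0.98271.

0.98271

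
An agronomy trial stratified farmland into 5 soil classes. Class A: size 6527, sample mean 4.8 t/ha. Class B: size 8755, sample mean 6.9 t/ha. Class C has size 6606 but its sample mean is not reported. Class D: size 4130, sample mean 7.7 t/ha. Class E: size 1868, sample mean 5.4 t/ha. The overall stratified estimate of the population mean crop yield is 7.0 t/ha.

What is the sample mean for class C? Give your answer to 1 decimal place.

N = 6527 + 8755 + 6606 + 4130 + 1868 = 27886.
Overall total = μ·N = 7.0·27886 = 195202.
Subtract the known strata: 6527·4.8 + 8755·6.9 + 4130·7.7 + 1868·5.4 = 133627.3.
Remaining total for class C: 195202 − 133627.3 = 61574.7.
Divide by its size: 61574.7 / 6606 = 9.321... → 9.3.

9.3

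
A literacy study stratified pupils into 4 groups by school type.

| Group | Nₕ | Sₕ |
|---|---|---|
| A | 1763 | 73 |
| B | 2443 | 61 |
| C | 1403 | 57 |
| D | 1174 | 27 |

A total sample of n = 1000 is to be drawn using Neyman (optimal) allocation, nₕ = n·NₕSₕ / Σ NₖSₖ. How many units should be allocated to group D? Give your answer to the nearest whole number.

A: NₕSₕ = 1763·73 = 128699
B: NₕSₕ = 2443·61 = 149023
C: NₕSₕ = 1403·57 = 79971
D: NₕSₕ = 1174·27 = 31698
Σ NₕSₕ = 389391.
n_D = 1000·31698/389391 = 81.404... → 81.

81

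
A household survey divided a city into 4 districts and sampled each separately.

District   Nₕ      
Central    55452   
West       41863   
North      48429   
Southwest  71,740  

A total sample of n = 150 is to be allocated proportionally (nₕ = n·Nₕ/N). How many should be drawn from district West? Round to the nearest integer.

29

N = 55452 + 41863 + 48429 + 71740 = 217484.
n_West = 150·41863/217484 = 28.873... → 29.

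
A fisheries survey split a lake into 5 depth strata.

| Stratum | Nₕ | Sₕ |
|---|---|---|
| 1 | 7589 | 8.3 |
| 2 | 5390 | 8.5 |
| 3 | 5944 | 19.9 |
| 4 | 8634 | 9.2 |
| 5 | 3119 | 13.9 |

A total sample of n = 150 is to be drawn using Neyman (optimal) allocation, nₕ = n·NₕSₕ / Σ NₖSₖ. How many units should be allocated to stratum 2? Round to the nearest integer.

20

Σ NₕSₕ = 7589·8.3 + 5390·8.5 + 5944·19.9 + 8634·9.2 + 3119·13.9 = 349876.2.
Share for 2: 45815/349876.2 = 0.13095.
n_2 = 150 × 0.13095 = 19.642... → 20.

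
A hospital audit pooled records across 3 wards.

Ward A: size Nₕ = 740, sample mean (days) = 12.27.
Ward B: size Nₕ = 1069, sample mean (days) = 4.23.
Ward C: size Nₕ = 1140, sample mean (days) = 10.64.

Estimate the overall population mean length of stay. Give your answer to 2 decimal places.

x̄_st = (Σ Nₕx̄ₕ) / (Σ Nₕ) = (740·12.27 + 1069·4.23 + 1140·10.64) / 2949
= 25731.27 / 2949 = 8.7254... → 8.73.

8.73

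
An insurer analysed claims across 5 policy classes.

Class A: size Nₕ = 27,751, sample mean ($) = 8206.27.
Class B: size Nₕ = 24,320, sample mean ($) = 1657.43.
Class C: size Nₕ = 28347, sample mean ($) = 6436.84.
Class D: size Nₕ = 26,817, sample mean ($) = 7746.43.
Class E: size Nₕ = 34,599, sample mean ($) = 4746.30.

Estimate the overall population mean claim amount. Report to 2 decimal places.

N = 141834; weights Wₕ = Nₕ/N = (0.1957, 0.1715, 0.1999, 0.1891, 0.2439).
x̄_st = Σ Wₕ·x̄ₕ = 0.1957·8206.27 + 0.1715·1657.43 + 0.1999·6436.84 + 0.1891·7746.43 + 0.2439·4746.30 ≈ 5798.7453...
→ 5798.75.

5798.75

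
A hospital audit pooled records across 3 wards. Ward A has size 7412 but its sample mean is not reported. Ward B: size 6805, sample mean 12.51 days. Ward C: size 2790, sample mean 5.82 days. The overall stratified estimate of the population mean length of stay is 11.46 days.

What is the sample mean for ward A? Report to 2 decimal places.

Σ Nₕx̄ₕ = N·μ, so 7412·x̄_A = 17007·11.46 − (6805·12.51 + 2790·5.82).
= 194900.22 − 101368.35 = 93531.87.
x̄_A = 93531.87 / 7412 = 12.6190... → 12.62.

12.62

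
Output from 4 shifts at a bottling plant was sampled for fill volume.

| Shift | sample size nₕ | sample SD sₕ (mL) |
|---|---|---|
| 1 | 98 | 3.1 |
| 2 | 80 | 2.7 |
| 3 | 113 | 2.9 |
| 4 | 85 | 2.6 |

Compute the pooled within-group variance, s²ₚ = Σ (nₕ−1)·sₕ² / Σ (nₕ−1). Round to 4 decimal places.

Degrees of freedom: 97 + 79 + 112 + 84 = 372.
Σ(nₕ−1)sₕ² = 97·9.61 + 79·7.29 + 112·8.41 + 84·6.76 = 3017.84.
s²ₚ = 3017.84 / 372 = 8.112473... → 8.1125.

8.1125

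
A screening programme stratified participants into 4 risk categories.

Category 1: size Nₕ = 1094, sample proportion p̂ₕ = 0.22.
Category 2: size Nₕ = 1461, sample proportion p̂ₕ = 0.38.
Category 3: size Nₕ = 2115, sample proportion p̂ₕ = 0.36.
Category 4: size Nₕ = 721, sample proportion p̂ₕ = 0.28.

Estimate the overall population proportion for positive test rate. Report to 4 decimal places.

Wₕ = Nₕ/N with N = 5391: 0.2029, 0.2710, 0.3923, 0.1337.
p̂_st = 0.2029·0.22 + 0.2710·0.38 + 0.3923·0.36 + 0.1337·0.28 ≈ 0.326311... → 0.3263.

0.3263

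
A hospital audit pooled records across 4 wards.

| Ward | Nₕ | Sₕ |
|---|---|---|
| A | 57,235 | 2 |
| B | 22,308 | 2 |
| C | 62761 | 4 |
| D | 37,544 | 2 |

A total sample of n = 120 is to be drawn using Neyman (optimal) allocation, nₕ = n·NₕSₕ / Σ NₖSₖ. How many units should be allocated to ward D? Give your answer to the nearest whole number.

19

Σ NₕSₕ = 57235·2 + 22308·2 + 62761·4 + 37544·2 = 485218.
Share for D: 75088/485218 = 0.15475.
n_D = 120 × 0.15475 = 18.570... → 19.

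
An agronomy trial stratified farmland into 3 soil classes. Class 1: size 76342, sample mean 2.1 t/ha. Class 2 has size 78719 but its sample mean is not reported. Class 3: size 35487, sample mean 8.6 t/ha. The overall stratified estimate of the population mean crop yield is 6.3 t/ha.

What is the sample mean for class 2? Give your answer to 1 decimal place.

N = 76342 + 78719 + 35487 = 190548.
Overall total = μ·N = 6.3·190548 = 1200452.4.
Subtract the known strata: 76342·2.1 + 35487·8.6 = 465506.4.
Remaining total for class 2: 1200452.4 − 465506.4 = 734946.
Divide by its size: 734946 / 78719 = 9.336... → 9.3.

9.3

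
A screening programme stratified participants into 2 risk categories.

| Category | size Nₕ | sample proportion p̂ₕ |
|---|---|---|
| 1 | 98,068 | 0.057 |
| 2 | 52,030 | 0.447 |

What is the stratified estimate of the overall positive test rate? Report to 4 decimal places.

0.1922

Wₕ = Nₕ/N with N = 150098: 0.6534, 0.3466.
p̂_st = 0.6534·0.057 + 0.3466·0.447 ≈ 0.192190... → 0.1922.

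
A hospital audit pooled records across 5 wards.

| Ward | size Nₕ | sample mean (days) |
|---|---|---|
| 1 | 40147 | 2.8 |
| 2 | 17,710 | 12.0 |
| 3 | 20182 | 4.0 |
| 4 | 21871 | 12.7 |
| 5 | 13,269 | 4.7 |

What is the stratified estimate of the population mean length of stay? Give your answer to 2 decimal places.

N = 113179; weights Wₕ = Nₕ/N = (0.3547, 0.1565, 0.1783, 0.1932, 0.1172).
x̄_st = Σ Wₕ·x̄ₕ = 0.3547·2.8 + 0.1565·12.0 + 0.1783·4.0 + 0.1932·12.7 + 0.1172·4.7 ≈ 6.5894...
→ 6.59.

6.59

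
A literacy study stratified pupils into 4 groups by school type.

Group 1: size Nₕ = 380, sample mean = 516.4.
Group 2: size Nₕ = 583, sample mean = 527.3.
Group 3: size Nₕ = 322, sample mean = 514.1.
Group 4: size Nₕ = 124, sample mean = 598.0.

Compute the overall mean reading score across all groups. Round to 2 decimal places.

527.57

x̄_st = (Σ Nₕx̄ₕ) / (Σ Nₕ) = (380·516.4 + 583·527.3 + 322·514.1 + 124·598.0) / 1409
= 743340.1 / 1409 = 527.5657... → 527.57.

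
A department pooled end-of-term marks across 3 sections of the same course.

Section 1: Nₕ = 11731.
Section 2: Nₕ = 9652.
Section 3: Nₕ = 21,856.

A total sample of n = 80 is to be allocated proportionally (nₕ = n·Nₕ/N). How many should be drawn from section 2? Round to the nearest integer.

N = 11731 + 9652 + 21856 = 43239.
n_2 = 80·9652/43239 = 17.858... → 18.

18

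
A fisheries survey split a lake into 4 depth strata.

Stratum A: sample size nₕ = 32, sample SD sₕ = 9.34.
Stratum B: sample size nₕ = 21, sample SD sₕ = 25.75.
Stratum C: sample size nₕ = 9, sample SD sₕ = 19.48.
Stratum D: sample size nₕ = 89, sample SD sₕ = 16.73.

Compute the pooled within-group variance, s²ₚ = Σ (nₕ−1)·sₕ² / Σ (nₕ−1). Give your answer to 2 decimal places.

A: (32−1)·9.34² = 31·87.2356 = 2704.3036
B: (21−1)·25.75² = 20·663.0625 = 13261.25
C: (9−1)·19.48² = 8·379.4704 = 3035.7632
D: (89−1)·16.73² = 88·279.8929 = 24630.5752
Numerator = 43631.892; denominator = Σ(nₕ−1) = 147.
s²ₚ = 43631.892/147 = 296.8156... → 296.82.

296.82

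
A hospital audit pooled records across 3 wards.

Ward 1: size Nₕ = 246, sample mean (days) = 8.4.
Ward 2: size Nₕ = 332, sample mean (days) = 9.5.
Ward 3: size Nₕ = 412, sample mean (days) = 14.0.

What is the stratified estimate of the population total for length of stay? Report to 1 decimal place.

Estimate total by summing Nₕ·x̄ₕ over strata.
246·8.4 + 332·9.5 + 412·14.0 = 2066.4 + 3154 + 5768 = 10988.4.

10988.4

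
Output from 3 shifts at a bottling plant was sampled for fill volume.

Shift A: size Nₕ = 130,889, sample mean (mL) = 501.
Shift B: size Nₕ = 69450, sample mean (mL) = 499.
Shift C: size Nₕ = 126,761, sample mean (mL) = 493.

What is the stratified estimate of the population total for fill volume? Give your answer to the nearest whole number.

162724112

Population total = Σ Nₕ·x̄ₕ (each stratum's size times its mean).
130889·501 + 69450·499 + 126761·493 = 65575389 + 34655550 + 62493173 = 162724112.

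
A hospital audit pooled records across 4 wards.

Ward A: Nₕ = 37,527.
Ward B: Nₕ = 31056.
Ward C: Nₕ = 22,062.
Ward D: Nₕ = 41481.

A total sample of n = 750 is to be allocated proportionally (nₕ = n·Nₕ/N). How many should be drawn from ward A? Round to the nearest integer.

213

Share of ward A = 37527/132126 = 0.28402.
Allocate 750 × 0.28402 = 213.018... → 213.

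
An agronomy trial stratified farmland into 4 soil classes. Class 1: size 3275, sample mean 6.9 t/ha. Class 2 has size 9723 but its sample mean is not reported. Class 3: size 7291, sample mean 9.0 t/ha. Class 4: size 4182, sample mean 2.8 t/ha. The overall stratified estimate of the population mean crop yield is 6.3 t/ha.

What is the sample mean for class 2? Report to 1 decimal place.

Σ Nₕx̄ₕ = N·μ, so 9723·x̄_2 = 24471·6.3 − (3275·6.9 + 7291·9.0 + 4182·2.8).
= 154167.3 − 99926.1 = 54241.2.
x̄_2 = 54241.2 / 9723 = 5.579... → 5.6.

5.6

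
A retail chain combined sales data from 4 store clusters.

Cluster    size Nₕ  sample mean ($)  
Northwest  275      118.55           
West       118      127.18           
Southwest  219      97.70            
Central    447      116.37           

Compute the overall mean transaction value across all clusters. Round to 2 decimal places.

N = 1059; weights Wₕ = Nₕ/N = (0.2597, 0.1114, 0.2068, 0.4221).
x̄_st = Σ Wₕ·x̄ₕ = 0.2597·118.55 + 0.1114·127.18 + 0.2068·97.70 + 0.4221·116.37 ≈ 114.2797...
→ 114.28.

114.28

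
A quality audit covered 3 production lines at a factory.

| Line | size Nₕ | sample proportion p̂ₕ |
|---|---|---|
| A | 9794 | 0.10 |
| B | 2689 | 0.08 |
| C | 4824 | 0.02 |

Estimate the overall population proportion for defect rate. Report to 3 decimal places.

N = 9794 + 2689 + 4824 = 17307.
Overall proportion = Σ (Nₕ/N)·p̂ₕ.
Σ Nₕp̂ₕ = 979.4 + 215.12 + 96.48 = 1291.
1291 / 17307 = 0.07459... → 0.075.

0.075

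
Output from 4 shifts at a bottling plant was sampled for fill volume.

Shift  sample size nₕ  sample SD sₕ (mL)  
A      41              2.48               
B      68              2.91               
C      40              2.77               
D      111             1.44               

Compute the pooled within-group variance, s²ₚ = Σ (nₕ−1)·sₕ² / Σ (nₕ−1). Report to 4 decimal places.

A: (41−1)·2.48² = 40·6.1504 = 246.016
B: (68−1)·2.91² = 67·8.4681 = 567.3627
C: (40−1)·2.77² = 39·7.6729 = 299.2431
D: (111−1)·1.44² = 110·2.0736 = 228.096
Numerator = 1340.7178; denominator = Σ(nₕ−1) = 256.
s²ₚ = 1340.7178/256 = 5.237179... → 5.2372.

5.2372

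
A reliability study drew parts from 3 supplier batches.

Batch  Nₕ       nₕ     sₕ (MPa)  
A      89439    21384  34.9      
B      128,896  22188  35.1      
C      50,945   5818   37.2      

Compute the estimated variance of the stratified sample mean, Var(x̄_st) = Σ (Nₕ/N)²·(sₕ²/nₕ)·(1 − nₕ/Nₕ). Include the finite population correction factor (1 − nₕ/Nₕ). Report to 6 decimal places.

N = 269280; Wₕ = Nₕ/N.
batch A: (89439/269280)²·34.9²/21384·(1 − 21384/89439) = 0.004781242
batch B: (128896/269280)²·35.1²/22188·(1 − 22188/128896) = 0.010532326
batch C: (50945/269280)²·37.2²/5818·(1 − 5818/50945) = 0.007541227
Sum = 0.022854794 → 0.022855.

0.022855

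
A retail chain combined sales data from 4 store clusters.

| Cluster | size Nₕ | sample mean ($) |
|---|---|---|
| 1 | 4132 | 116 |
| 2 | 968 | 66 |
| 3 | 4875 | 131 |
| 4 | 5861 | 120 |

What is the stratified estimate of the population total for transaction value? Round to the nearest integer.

1885145

1: 4132·116 = 479312
2: 968·66 = 63888
3: 4875·131 = 638625
4: 5861·120 = 703320
τ̂ = Σ Nₕx̄ₕ = 1885145.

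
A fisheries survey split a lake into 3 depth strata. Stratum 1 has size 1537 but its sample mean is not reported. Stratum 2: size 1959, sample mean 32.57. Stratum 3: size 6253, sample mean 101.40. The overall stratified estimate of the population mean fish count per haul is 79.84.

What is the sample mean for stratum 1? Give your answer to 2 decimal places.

52.38

N = 1537 + 1959 + 6253 = 9749.
Overall total = μ·N = 79.84·9749 = 778360.16.
Subtract the known strata: 1959·32.57 + 6253·101.40 = 697858.83.
Remaining total for stratum 1: 778360.16 − 697858.83 = 80501.33.
Divide by its size: 80501.33 / 1537 = 52.3756... → 52.38.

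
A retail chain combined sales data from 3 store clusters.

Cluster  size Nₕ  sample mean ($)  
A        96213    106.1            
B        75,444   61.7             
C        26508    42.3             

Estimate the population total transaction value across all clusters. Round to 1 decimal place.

15984382.5

A: 96213·106.1 = 10208199.3
B: 75444·61.7 = 4654894.8
C: 26508·42.3 = 1121288.4
τ̂ = Σ Nₕx̄ₕ = 15984382.5.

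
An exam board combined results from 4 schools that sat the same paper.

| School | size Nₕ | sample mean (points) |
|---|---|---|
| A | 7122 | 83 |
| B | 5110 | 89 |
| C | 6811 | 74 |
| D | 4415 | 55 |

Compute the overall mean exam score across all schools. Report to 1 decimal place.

76.4

x̄_st = (Σ Nₕx̄ₕ) / (Σ Nₕ) = (7122·83 + 5110·89 + 6811·74 + 4415·55) / 23458
= 1792755 / 23458 = 76.424... → 76.4.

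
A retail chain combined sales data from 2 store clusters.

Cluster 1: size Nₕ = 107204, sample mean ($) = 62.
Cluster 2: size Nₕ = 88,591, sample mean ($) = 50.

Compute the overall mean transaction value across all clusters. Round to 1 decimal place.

56.6

x̄_st = (Σ Nₕx̄ₕ) / (Σ Nₕ) = (107204·62 + 88591·50) / 195795
= 11076198 / 195795 = 56.570... → 56.6.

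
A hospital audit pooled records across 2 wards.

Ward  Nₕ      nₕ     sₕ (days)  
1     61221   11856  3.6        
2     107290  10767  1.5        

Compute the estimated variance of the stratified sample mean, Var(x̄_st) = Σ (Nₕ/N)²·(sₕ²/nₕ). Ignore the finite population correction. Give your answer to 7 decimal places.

N = 168511. Term for each stratum: Wₕ²sₕ²/nₕ.
Var(x̄_st) = 0.0001442817 + 0.0000847129 = 0.0002289946 → 0.0002290.

0.0002290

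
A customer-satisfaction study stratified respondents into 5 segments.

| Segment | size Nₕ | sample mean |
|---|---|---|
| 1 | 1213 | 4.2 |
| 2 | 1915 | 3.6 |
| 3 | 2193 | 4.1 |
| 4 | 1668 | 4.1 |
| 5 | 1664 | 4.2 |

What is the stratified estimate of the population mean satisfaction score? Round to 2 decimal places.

4.02

x̄_st = (Σ Nₕx̄ₕ) / (Σ Nₕ) = (1213·4.2 + 1915·3.6 + 2193·4.1 + 1668·4.1 + 1664·4.2) / 8653
= 34807.5 / 8653 = 4.0226... → 4.02.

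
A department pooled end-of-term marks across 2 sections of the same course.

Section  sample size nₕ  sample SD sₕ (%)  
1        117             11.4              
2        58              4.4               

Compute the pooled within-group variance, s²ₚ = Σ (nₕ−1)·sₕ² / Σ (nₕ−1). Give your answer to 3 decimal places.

93.520

Degrees of freedom: 116 + 57 = 173.
Σ(nₕ−1)sₕ² = 116·129.96 + 57·19.36 = 16178.88.
s²ₚ = 16178.88 / 173 = 93.51954... → 93.520.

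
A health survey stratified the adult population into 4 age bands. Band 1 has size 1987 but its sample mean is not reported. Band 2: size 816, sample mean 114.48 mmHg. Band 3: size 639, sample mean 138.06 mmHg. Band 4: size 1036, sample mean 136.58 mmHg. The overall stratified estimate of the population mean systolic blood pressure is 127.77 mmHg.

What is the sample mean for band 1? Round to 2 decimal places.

Σ Nₕx̄ₕ = N·μ, so 1987·x̄_1 = 4478·127.77 − (816·114.48 + 639·138.06 + 1036·136.58).
= 572154.06 − 323132.9 = 249021.16.
x̄_1 = 249021.16 / 1987 = 125.3252... → 125.33.

125.33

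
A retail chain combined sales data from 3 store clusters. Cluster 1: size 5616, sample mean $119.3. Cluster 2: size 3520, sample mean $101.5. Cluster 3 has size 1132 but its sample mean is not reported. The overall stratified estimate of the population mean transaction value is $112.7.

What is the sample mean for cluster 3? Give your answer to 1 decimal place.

Σ Nₕx̄ₕ = N·μ, so 1132·x̄_3 = 10268·112.7 − (5616·119.3 + 3520·101.5).
= 1157203.6 − 1027268.8 = 129934.8.
x̄_3 = 129934.8 / 1132 = 114.783... → 114.8.

114.8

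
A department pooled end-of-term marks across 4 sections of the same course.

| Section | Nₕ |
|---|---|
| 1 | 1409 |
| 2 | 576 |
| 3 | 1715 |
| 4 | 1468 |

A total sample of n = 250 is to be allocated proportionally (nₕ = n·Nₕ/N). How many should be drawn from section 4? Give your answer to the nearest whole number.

Share of section 4 = 1468/5168 = 0.28406.
Allocate 250 × 0.28406 = 71.014... → 71.

71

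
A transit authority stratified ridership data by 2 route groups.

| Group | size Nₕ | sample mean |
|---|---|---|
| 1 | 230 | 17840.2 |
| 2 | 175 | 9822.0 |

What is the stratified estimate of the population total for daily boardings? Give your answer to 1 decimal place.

Estimate total by summing Nₕ·x̄ₕ over strata.
230·17840.2 + 175·9822.0 = 4103246 + 1718850 = 5822096.0.

5822096.0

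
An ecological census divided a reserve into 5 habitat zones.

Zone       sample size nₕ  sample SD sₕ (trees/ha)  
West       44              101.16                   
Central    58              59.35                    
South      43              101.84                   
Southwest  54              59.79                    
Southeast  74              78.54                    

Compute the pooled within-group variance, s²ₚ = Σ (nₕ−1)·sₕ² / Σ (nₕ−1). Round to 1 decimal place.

6403.7

Degrees of freedom: 43 + 57 + 42 + 53 + 73 = 268.
Σ(nₕ−1)sₕ² = 43·10233.3456 + 57·3522.4225 + 42·10371.3856 + 53·3574.8441 + 73·6168.5316 = 1716179.6826.
s²ₚ = 1716179.6826 / 268 = 6403.656... → 6403.7.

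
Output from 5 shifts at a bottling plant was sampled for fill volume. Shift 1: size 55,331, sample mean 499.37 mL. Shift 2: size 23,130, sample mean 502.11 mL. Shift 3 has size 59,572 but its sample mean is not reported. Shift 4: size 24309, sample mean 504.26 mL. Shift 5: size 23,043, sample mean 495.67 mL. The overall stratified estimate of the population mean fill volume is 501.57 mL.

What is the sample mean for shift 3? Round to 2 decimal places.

Σ Nₕx̄ₕ = N·μ, so 59572·x̄_3 = 185385·501.57 − (55331·499.37 + 23130·502.11 + 24309·504.26 + 23043·495.67).
= 92983554.45 − 62924225.92 = 30059328.53.
x̄_3 = 30059328.53 / 59572 = 504.5882... → 504.59.

504.59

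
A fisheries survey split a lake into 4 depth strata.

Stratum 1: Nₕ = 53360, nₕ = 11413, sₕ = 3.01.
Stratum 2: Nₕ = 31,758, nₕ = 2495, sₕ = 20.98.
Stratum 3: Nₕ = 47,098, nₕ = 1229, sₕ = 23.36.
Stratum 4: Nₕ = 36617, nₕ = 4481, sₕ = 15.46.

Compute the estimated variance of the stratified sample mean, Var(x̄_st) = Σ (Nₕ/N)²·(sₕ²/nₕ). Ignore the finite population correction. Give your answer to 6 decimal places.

N = 168833. Term for each stratum: Wₕ²sₕ²/nₕ.
Var(x̄_st) = 0.000079296 + 0.006242119 + 0.034552864 + 0.002508967 = 0.043383245 → 0.043383.

0.043383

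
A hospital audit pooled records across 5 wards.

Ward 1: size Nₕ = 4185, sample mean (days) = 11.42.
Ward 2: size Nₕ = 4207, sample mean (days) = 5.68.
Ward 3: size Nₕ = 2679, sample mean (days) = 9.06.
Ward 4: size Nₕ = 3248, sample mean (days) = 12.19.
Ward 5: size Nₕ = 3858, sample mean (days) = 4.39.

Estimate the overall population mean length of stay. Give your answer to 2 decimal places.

8.39

N = 4185 + 4207 + 2679 + 3248 + 3858 = 18177.
Weight each subgroup mean by Nₕ/N and sum.
Σ Nₕx̄ₕ = 4185·11.42 + 4207·5.68 + 2679·9.06 + 3248·12.19 + 3858·4.39 = 47792.7 + 23895.76 + 24271.74 + 39593.12 + 16936.62 = 152489.94.
Divide by N: 152489.94 / 18177 = 8.3892... → 8.39.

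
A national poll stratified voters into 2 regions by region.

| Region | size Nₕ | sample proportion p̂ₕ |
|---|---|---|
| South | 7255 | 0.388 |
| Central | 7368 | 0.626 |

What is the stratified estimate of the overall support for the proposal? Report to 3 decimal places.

N = 7255 + 7368 = 14623.
Overall proportion = Σ (Nₕ/N)·p̂ₕ.
Σ Nₕp̂ₕ = 2814.94 + 4612.368 = 7427.308.
7427.308 / 14623 = 0.50792... → 0.508.

0.508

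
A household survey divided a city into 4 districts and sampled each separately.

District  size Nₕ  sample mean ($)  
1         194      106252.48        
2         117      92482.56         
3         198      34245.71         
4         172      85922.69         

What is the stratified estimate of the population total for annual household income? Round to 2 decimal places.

1: 194·106252.48 = 20612981.12
2: 117·92482.56 = 10820459.52
3: 198·34245.71 = 6780650.58
4: 172·85922.69 = 14778702.68
τ̂ = Σ Nₕx̄ₕ = 52992793.90.

52992793.90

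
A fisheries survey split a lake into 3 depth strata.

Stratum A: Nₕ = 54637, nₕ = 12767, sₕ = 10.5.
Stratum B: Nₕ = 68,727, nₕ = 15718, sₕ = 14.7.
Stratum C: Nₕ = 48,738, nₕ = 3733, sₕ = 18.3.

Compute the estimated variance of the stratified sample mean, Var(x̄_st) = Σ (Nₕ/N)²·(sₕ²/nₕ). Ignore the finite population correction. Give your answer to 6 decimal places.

0.010257

N = 172102; Wₕ = Nₕ/N.
stratum A: (54637/172102)²·10.5²/12767 = 0.000870345
stratum B: (68727/172102)²·14.7²/15718 = 0.002192403
stratum C: (48738/172102)²·18.3²/3733 = 0.007194618
Sum = 0.010257366 → 0.010257.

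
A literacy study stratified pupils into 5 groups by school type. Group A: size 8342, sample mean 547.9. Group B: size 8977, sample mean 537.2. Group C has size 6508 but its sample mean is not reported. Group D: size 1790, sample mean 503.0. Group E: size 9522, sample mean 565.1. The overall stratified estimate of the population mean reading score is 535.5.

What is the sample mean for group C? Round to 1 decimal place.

Σ Nₕx̄ₕ = N·μ, so 6508·x̄_C = 35139·535.5 − (8342·547.9 + 8977·537.2 + 1790·503.0 + 9522·565.1).
= 18816934.5 − 15674278.4 = 3142656.1.
x̄_C = 3142656.1 / 6508 = 482.891... → 482.9.

482.9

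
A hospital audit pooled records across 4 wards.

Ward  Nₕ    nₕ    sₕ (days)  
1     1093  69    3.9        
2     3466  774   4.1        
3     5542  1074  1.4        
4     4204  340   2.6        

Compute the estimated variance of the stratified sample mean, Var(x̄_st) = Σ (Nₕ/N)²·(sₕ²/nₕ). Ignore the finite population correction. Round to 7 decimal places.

0.0045530

N = 14305. Term for each stratum: Wₕ²sₕ²/nₕ.
Var(x̄_st) = 0.0012868998 + 0.0012749940 + 0.0002739108 + 0.0017171865 = 0.0045529911 → 0.0045530.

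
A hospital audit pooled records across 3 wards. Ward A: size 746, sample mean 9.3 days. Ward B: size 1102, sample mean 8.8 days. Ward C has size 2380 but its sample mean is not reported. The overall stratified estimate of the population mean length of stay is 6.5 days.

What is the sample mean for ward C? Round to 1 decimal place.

4.6

N = 746 + 1102 + 2380 = 4228.
Overall total = μ·N = 6.5·4228 = 27482.
Subtract the known strata: 746·9.3 + 1102·8.8 = 16635.4.
Remaining total for ward C: 27482 − 16635.4 = 10846.6.
Divide by its size: 10846.6 / 2380 = 4.557... → 4.6.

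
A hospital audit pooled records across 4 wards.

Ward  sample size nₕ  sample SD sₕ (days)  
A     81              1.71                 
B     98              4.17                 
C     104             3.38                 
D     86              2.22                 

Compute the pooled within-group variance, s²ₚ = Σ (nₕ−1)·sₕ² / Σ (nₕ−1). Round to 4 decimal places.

9.6336

A: (81−1)·1.71² = 80·2.9241 = 233.928
B: (98−1)·4.17² = 97·17.3889 = 1686.7233
C: (104−1)·3.38² = 103·11.4244 = 1176.7132
D: (86−1)·2.22² = 85·4.9284 = 418.914
Numerator = 3516.2785; denominator = Σ(nₕ−1) = 365.
s²ₚ = 3516.2785/365 = 9.633640... → 9.6336.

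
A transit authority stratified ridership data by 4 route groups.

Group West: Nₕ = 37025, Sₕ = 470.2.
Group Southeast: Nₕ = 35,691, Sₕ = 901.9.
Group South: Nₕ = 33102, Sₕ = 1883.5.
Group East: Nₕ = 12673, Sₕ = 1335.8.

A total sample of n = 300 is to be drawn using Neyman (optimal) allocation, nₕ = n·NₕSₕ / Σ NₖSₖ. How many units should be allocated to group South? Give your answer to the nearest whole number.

West: NₕSₕ = 37025·470.2 = 17409155
Southeast: NₕSₕ = 35691·901.9 = 32189712.9
South: NₕSₕ = 33102·1883.5 = 62347617
East: NₕSₕ = 12673·1335.8 = 16928593.4
Σ NₕSₕ = 128875078.3.
n_South = 300·62347617/128875078.3 = 145.135... → 145.

145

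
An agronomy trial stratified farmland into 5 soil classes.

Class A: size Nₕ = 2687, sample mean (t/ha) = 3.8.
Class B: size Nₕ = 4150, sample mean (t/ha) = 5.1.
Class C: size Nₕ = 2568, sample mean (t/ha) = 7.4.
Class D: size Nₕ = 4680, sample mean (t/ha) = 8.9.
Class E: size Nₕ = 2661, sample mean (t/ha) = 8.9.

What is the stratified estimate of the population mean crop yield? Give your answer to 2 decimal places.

6.91

N = 2687 + 4150 + 2568 + 4680 + 2661 = 16746.
The stratified mean weights each stratum mean by its population share Nₕ/N.
Σ Nₕx̄ₕ = 2687·3.8 + 4150·5.1 + 2568·7.4 + 4680·8.9 + 2661·8.9 = 10210.6 + 21165 + 19003.2 + 41652 + 23682.9 = 115713.7.
Divide by N: 115713.7 / 16746 = 6.9099... → 6.91.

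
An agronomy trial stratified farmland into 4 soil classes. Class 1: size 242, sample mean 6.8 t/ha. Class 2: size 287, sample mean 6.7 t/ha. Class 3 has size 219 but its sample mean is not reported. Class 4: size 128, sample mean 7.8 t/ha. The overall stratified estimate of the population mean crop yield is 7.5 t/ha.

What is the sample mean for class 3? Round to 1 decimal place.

Σ Nₕx̄ₕ = N·μ, so 219·x̄_3 = 876·7.5 − (242·6.8 + 287·6.7 + 128·7.8).
= 6570 − 4566.9 = 2003.1.
x̄_3 = 2003.1 / 219 = 9.147... → 9.1.

9.1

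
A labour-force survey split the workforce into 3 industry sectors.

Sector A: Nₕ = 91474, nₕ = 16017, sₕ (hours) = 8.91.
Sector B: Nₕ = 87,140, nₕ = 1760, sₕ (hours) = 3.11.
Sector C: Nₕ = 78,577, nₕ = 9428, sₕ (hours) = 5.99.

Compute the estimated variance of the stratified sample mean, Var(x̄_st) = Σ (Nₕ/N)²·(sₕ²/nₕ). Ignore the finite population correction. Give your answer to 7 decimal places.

0.0016131

N = 257191. Term for each stratum: Wₕ²sₕ²/nₕ.
Var(x̄_st) = 0.0006269863 + 0.0006308581 + 0.0003552331 = 0.0016130775 → 0.0016131.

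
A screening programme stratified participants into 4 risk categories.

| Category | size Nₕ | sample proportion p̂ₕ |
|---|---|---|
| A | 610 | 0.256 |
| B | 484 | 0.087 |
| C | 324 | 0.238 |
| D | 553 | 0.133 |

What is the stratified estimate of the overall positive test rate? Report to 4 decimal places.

0.1770

Wₕ = Nₕ/N with N = 1971: 0.3095, 0.2456, 0.1644, 0.2806.
p̂_st = 0.3095·0.256 + 0.2456·0.087 + 0.1644·0.238 + 0.2806·0.133 ≈ 0.177031... → 0.1770.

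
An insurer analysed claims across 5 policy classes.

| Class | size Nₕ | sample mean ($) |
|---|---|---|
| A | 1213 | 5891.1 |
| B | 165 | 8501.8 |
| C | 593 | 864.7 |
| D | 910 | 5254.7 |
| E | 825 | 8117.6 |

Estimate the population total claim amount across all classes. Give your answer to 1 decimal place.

20540265.4

Estimate total by summing Nₕ·x̄ₕ over strata.
1213·5891.1 + 165·8501.8 + 593·864.7 + 910·5254.7 + 825·8117.6 = 7145904.3 + 1402797 + 512767.1 + 4781777 + 6697020 = 20540265.4.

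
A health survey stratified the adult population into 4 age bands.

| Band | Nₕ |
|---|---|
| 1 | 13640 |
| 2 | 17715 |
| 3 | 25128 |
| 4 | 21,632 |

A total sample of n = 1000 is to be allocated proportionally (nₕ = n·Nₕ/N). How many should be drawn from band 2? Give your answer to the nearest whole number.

Share of band 2 = 17715/78115 = 0.22678.
Allocate 1000 × 0.22678 = 226.781... → 227.

227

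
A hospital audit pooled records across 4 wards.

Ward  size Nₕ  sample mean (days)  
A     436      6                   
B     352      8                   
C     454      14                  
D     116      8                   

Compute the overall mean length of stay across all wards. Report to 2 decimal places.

9.36

N = 436 + 352 + 454 + 116 = 1358.
The stratified mean weights each stratum mean by its population share Nₕ/N.
Σ Nₕx̄ₕ = 436·6 + 352·8 + 454·14 + 116·8 = 2616 + 2816 + 6356 + 928 = 12716.
Divide by N: 12716 / 1358 = 9.3638... → 9.36.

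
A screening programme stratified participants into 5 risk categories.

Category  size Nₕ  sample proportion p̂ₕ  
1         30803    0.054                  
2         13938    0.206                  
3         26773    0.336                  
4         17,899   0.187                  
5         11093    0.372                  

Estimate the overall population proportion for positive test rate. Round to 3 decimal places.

0.209

N = 30803 + 13938 + 26773 + 17899 + 11093 = 100506.
Overall proportion = Σ (Nₕ/N)·p̂ₕ.
Σ Nₕp̂ₕ = 1663.362 + 2871.228 + 8995.728 + 3347.113 + 4126.596 = 21004.027.
21004.027 / 100506 = 0.20898... → 0.209.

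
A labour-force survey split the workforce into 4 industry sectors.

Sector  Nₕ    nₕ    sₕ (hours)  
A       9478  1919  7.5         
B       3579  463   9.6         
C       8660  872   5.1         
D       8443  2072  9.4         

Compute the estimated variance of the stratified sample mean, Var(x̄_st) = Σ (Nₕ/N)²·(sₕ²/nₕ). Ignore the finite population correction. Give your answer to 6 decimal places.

0.011499

N = 30160; Wₕ = Nₕ/N.
sector A: (9478/30160)²·7.5²/1919 = 0.002894798
sector B: (3579/30160)²·9.6²/463 = 0.002802994
sector C: (8660/30160)²·5.1²/872 = 0.002459218
sector D: (8443/30160)²·9.4²/2072 = 0.003341926
Sum = 0.011498936 → 0.011499.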